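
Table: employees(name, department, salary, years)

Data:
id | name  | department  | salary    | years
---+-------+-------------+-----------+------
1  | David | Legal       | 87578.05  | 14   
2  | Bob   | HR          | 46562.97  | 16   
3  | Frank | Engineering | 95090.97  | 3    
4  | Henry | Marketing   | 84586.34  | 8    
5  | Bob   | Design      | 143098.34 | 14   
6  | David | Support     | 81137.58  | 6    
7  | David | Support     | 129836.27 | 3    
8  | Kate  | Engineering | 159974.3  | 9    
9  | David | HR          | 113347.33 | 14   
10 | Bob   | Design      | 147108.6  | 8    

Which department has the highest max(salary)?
SELECT department, MAX(salary) as val
FROM employees
GROUP BY department
ORDER BY val DESC
LIMIT 1

Result: Engineering with max(salary) = 159974.30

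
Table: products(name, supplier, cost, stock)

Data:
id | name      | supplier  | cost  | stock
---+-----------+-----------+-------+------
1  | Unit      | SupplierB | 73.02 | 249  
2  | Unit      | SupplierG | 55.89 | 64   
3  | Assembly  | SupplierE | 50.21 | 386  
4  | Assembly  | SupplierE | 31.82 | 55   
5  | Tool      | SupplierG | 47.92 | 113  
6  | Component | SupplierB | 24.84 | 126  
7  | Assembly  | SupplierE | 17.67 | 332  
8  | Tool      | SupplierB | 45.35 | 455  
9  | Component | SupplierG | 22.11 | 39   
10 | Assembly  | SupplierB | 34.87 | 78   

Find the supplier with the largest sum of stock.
SELECT supplier, SUM(stock) as val
FROM products
GROUP BY supplier
ORDER BY val DESC
LIMIT 1

Result: SupplierB with sum(stock) = 908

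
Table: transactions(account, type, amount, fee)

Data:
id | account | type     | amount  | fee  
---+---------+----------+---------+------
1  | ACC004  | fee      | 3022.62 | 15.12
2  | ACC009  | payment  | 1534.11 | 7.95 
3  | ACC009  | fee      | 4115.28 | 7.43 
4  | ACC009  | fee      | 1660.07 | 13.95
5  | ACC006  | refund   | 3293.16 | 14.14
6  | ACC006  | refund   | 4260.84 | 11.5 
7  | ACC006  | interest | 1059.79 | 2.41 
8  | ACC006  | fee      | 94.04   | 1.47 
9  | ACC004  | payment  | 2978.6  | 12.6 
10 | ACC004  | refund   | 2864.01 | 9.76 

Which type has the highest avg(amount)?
SELECT type, AVG(amount) as val
FROM transactions
GROUP BY type
ORDER BY val DESC
LIMIT 1

Result: refund with avg(amount) = 3472.67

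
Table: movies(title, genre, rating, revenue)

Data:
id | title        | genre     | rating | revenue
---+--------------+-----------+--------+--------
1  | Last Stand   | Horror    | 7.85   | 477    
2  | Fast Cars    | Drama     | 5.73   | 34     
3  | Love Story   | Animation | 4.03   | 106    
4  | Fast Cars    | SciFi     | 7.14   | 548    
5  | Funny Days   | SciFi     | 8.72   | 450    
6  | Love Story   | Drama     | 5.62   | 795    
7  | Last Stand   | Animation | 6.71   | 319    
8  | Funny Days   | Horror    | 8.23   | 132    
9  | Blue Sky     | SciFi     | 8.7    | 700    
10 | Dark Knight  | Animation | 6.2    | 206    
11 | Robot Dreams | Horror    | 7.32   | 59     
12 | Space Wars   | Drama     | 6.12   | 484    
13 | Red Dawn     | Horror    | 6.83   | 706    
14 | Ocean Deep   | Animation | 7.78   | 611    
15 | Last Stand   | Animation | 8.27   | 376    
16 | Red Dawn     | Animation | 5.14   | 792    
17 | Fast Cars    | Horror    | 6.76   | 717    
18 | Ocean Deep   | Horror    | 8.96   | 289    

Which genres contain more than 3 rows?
SELECT genre, COUNT(*) as cnt
FROM movies
GROUP BY genre
HAVING COUNT(*) > 3

Result:
  Animation: 6
  Horror: 6

Note: HAVING filters groups after aggregation, WHERE filters rows before.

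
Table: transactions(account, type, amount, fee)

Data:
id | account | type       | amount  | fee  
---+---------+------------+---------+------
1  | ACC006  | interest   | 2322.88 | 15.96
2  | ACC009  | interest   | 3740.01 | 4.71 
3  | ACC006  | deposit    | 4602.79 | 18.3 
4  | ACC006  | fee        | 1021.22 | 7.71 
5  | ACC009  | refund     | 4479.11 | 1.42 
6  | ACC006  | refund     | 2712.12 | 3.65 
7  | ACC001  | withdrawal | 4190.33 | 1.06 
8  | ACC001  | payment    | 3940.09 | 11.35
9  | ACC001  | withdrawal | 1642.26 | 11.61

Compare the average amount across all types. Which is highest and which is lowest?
SELECT type, AVG(amount)
FROM transactions
GROUP BY type
ORDER BY AVG(amount)

All groups:
  fee: 1021.22
  withdrawal: 2916.30
  interest: 3031.45
  refund: 3595.62
  payment: 3940.09
  deposit: 4602.79

Highest: deposit (4602.79)
Lowest: fee (1021.22)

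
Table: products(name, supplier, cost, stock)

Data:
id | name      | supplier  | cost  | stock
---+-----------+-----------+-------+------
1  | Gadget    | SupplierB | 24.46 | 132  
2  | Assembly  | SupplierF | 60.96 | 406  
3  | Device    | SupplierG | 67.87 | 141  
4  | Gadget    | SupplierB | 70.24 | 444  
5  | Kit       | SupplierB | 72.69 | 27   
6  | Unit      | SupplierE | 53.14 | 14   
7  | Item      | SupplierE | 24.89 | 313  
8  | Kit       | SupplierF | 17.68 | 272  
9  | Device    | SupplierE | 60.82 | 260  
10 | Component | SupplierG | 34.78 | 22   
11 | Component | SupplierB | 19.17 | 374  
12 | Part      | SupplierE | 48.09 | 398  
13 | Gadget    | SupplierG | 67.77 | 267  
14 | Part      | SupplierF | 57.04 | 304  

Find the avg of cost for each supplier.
SELECT supplier, AVG(cost) as result
FROM products
GROUP BY supplier

Result:
  SupplierB: 46.64
  SupplierE: 46.74
  SupplierF: 45.23
  SupplierG: 56.81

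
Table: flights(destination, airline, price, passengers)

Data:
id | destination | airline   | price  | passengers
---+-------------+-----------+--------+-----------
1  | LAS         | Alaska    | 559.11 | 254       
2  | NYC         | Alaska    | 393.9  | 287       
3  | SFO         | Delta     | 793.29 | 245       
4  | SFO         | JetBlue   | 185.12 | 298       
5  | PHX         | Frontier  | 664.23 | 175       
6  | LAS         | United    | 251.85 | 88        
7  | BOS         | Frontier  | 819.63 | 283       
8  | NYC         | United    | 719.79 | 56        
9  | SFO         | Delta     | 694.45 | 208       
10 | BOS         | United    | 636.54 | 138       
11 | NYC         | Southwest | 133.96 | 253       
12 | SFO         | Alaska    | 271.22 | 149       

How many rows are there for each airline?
SELECT airline, COUNT(*) as count
FROM flights
GROUP BY airline

Result:
  Alaska: 3
  Delta: 2
  Frontier: 2
  JetBlue: 1
  Southwest: 1
  United: 3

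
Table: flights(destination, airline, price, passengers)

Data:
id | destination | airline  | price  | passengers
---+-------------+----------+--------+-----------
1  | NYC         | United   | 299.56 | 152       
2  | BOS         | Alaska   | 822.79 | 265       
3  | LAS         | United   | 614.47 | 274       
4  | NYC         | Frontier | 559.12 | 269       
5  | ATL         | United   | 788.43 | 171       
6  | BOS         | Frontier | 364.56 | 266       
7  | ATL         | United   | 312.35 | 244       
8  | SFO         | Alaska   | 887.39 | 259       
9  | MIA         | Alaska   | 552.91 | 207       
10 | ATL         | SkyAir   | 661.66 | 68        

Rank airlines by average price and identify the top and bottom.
SELECT airline, AVG(price)
FROM flights
GROUP BY airline
ORDER BY AVG(price)

All groups:
  Frontier: 461.84
  United: 503.70
  SkyAir: 661.66
  Alaska: 754.36

Highest: Alaska (754.36)
Lowest: Frontier (461.84)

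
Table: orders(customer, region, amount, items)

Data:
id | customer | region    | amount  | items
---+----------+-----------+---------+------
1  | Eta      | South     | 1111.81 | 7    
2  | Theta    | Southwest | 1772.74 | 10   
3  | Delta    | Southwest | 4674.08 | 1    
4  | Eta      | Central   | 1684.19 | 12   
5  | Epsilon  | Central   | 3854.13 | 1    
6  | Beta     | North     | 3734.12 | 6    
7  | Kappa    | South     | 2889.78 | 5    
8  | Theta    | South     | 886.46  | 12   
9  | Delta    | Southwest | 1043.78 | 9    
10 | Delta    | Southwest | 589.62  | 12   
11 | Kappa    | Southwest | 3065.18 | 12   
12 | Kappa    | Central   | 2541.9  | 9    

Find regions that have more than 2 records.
SELECT region, COUNT(*) as cnt
FROM orders
GROUP BY region
HAVING COUNT(*) > 2

Result:
  Central: 3
  South: 3
  Southwest: 5

Note: HAVING filters groups after aggregation, WHERE filters rows before.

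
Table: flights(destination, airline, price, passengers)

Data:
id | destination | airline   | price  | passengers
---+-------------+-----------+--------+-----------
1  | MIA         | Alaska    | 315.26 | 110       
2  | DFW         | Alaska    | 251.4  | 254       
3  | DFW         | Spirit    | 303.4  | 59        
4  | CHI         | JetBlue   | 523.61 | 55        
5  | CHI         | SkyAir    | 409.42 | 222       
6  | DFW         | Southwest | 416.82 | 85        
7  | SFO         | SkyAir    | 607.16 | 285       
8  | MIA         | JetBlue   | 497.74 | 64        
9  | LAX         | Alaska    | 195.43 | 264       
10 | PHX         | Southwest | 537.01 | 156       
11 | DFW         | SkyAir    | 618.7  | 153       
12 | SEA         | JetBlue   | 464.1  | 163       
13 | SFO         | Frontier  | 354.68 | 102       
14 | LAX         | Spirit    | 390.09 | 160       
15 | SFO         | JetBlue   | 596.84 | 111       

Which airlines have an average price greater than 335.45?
SELECT airline, AVG(price)
FROM flights
GROUP BY airline
HAVING AVG(price) > 335.45

Result:
  Frontier: avg=354.68
  JetBlue: avg=520.57
  SkyAir: avg=545.09
  Southwest: avg=476.92
  Spirit: avg=346.75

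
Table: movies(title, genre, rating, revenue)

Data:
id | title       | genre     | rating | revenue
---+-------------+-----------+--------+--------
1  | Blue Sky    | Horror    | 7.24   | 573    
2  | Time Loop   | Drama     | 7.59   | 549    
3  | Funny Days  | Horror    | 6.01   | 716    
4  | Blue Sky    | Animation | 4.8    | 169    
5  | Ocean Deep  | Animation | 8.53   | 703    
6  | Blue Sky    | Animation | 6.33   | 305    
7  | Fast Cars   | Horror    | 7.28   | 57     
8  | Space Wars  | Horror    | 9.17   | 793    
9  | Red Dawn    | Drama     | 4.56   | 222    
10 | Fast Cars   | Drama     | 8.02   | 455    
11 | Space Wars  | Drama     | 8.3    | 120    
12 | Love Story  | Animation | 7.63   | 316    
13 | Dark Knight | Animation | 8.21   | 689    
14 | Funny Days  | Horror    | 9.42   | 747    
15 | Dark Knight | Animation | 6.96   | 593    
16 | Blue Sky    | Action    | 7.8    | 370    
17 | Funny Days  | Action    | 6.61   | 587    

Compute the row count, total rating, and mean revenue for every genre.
SELECT genre,
       COUNT(*) as cnt,
       SUM(rating) as total_rating,
       AVG(revenue) as avg_revenue
FROM movies
GROUP BY genre

Result:
  Action: 2 records, 14.41 total rating, 478.50 avg revenue
  Animation: 6 records, 42.46 total rating, 462.50 avg revenue
  Drama: 4 records, 28.47 total rating, 336.50 avg revenue
  Horror: 5 records, 39.12 total rating, 577.20 avg revenue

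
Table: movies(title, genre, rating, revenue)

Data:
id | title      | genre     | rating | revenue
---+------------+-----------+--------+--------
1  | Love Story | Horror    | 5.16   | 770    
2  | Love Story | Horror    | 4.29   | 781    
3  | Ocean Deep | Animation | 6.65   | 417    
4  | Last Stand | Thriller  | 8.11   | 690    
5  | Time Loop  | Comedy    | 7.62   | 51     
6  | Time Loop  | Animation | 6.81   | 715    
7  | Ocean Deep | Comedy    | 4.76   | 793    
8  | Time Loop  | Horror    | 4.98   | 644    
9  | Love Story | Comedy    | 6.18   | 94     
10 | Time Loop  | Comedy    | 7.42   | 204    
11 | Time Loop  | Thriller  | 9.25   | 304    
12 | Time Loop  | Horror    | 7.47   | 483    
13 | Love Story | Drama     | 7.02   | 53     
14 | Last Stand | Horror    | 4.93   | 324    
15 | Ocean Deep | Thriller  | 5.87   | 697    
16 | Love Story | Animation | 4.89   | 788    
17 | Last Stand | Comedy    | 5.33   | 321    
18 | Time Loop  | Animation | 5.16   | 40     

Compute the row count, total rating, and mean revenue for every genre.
SELECT genre,
       COUNT(*) as cnt,
       SUM(rating) as total_rating,
       AVG(revenue) as avg_revenue
FROM movies
GROUP BY genre

Result:
  Animation: 4 records, 23.51 total rating, 490.00 avg revenue
  Comedy: 5 records, 31.31 total rating, 292.60 avg revenue
  Drama: 1 records, 7.02 total rating, 53.00 avg revenue
  Horror: 5 records, 26.83 total rating, 600.40 avg revenue
  Thriller: 3 records, 23.23 total rating, 563.67 avg revenue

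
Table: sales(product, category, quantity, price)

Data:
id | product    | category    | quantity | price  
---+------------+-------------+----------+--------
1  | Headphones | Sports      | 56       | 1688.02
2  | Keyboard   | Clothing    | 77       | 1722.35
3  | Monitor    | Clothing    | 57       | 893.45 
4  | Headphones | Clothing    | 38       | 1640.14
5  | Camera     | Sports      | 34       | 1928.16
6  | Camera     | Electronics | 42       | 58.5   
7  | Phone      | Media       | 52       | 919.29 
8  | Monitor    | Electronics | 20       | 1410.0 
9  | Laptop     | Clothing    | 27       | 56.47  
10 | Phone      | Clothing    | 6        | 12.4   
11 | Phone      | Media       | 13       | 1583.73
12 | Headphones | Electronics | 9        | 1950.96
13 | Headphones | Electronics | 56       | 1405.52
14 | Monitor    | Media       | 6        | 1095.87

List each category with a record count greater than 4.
SELECT category, COUNT(*) as cnt
FROM sales
GROUP BY category
HAVING COUNT(*) > 4

Result:
  Clothing: 5

Note: HAVING filters groups after aggregation, WHERE filters rows before.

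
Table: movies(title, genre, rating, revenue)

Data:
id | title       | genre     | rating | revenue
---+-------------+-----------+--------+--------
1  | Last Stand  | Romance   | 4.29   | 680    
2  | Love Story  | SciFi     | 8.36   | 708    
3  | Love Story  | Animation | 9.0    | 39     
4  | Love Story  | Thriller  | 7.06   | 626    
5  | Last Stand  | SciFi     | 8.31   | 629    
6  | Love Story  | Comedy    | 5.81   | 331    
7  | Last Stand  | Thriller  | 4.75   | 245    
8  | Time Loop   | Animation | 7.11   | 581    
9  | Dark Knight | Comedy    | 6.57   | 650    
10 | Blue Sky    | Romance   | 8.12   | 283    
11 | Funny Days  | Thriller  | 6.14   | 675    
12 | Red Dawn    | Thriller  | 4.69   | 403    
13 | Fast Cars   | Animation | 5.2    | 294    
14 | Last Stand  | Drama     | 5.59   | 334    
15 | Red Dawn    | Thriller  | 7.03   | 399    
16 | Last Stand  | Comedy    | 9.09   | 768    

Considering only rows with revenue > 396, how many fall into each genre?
SELECT genre, COUNT(*)
FROM movies
WHERE revenue > 396
GROUP BY genre

Note: WHERE filters rows before grouping.

Result:
  Animation: 1
  Comedy: 2
  Romance: 1
  SciFi: 2
  Thriller: 4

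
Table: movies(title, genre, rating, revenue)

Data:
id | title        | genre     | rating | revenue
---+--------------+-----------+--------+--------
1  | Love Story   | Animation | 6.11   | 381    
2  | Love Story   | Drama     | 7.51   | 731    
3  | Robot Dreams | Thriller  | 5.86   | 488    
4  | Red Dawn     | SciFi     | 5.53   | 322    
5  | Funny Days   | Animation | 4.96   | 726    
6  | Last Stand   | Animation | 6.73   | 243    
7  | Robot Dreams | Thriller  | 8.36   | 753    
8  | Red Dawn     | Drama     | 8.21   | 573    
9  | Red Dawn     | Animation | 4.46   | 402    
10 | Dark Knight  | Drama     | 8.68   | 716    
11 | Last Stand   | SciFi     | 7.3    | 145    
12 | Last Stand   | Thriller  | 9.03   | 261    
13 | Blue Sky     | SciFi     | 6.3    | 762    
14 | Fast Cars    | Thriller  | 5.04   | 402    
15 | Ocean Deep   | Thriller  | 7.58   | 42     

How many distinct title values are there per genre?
SELECT genre, COUNT(DISTINCT title)
FROM movies
GROUP BY genre

Result:
  Animation: 4 distinct
  Drama: 3 distinct
  SciFi: 3 distinct
  Thriller: 4 distinct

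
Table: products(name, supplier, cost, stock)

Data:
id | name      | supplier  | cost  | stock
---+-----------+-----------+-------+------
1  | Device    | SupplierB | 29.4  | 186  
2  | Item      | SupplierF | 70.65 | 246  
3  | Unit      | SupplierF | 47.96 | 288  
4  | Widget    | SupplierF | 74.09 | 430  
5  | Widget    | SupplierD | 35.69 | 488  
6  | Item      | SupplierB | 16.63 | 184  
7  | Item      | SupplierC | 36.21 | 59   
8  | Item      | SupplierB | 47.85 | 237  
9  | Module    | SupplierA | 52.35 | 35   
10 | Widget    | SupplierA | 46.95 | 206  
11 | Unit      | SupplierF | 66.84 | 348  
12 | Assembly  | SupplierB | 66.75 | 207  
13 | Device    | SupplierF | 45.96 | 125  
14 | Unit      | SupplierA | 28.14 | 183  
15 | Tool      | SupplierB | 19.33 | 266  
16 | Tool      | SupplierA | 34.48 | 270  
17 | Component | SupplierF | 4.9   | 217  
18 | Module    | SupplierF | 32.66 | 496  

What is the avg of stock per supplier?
SELECT supplier, AVG(stock) as result
FROM products
GROUP BY supplier

Result:
  SupplierA: 173.50
  SupplierB: 216.00
  SupplierC: 59.00
  SupplierD: 488.00
  SupplierF: 307.14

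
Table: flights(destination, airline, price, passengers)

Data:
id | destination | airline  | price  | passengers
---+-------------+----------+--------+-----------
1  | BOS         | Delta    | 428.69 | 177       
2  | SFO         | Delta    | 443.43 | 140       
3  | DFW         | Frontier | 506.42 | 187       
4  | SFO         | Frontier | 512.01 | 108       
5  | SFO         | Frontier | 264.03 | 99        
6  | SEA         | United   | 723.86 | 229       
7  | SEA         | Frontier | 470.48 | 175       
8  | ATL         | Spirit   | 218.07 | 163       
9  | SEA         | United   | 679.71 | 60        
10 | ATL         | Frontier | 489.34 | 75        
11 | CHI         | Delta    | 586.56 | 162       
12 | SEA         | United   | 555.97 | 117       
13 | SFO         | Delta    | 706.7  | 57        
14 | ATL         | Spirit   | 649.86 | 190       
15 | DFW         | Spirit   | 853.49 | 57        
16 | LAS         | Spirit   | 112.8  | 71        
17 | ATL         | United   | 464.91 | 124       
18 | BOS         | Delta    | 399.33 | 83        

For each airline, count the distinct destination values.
SELECT airline, COUNT(DISTINCT destination)
FROM flights
GROUP BY airline

Result:
  Delta: 3 distinct
  Frontier: 4 distinct
  Spirit: 3 distinct
  United: 2 distinct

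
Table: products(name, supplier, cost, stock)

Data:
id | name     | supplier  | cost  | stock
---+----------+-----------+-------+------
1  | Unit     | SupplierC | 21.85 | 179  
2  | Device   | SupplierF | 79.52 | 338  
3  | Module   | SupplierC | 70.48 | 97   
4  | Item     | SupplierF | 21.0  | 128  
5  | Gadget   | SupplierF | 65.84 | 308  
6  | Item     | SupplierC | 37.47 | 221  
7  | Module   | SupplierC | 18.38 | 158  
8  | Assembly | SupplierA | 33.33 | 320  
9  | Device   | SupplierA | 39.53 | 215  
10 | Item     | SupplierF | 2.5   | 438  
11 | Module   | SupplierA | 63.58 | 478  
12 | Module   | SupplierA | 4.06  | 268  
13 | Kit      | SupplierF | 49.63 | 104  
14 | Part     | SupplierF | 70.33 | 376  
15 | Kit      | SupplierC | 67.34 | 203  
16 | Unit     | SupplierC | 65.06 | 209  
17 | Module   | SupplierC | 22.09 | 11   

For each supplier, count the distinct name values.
SELECT supplier, COUNT(DISTINCT name)
FROM products
GROUP BY supplier

Result:
  SupplierA: 3 distinct
  SupplierC: 4 distinct
  SupplierF: 5 distinct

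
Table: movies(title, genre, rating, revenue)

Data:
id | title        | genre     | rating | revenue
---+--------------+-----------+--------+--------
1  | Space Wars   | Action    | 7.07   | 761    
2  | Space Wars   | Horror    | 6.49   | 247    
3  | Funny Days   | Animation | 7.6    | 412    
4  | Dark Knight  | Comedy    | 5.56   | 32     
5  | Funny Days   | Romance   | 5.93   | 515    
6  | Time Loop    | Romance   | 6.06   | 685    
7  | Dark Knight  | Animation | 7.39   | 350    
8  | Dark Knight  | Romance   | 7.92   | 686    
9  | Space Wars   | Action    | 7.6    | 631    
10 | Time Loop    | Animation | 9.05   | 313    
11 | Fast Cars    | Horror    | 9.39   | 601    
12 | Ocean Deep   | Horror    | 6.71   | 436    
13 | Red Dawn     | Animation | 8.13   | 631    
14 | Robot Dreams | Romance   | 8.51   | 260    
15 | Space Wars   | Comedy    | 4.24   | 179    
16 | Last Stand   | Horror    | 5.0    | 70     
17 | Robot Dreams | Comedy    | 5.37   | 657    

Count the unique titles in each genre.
SELECT genre, COUNT(DISTINCT title)
FROM movies
GROUP BY genre

Result:
  Action: 1 distinct
  Animation: 4 distinct
  Comedy: 3 distinct
  Horror: 4 distinct
  Romance: 4 distinct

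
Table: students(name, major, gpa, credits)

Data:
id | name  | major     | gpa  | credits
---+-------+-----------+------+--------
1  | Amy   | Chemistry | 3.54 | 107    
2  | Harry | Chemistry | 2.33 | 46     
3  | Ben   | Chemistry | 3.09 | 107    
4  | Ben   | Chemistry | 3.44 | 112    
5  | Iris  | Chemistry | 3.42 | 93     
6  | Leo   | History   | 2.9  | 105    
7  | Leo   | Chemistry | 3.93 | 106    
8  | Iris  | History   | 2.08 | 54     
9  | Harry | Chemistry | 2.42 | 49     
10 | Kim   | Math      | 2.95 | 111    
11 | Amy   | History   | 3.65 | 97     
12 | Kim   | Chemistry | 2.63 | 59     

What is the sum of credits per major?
SELECT major, SUM(credits) as result
FROM students
GROUP BY major

Result:
  Chemistry: 679
  History: 256
  Math: 111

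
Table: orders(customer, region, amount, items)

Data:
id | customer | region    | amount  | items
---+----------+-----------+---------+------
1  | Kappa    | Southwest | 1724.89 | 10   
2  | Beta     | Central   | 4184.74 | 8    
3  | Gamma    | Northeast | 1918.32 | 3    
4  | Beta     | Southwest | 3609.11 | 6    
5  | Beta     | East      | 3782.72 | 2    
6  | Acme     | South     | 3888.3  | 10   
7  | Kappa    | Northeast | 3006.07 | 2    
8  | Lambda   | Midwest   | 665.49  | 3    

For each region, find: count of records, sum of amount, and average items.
SELECT region,
       COUNT(*) as cnt,
       SUM(amount) as total_amount,
       AVG(items) as avg_items
FROM orders
GROUP BY region

Result:
  Central: 1 records, 4184.74 total amount, 8.00 avg items
  East: 1 records, 3782.72 total amount, 2.00 avg items
  Midwest: 1 records, 665.49 total amount, 3.00 avg items
  Northeast: 2 records, 4924.39 total amount, 2.50 avg items
  South: 1 records, 3888.30 total amount, 10.00 avg items
  Southwest: 2 records, 5334.00 total amount, 8.00 avg items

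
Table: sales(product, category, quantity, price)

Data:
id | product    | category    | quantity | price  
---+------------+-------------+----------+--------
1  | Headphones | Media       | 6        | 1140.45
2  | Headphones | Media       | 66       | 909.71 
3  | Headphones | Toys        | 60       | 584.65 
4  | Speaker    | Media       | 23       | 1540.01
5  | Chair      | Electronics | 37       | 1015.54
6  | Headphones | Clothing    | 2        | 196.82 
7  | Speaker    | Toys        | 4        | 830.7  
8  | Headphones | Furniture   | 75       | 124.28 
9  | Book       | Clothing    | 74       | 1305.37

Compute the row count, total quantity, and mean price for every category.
SELECT category,
       COUNT(*) as cnt,
       SUM(quantity) as total_quantity,
       AVG(price) as avg_price
FROM sales
GROUP BY category

Result:
  Clothing: 2 records, 76 total quantity, 751.10 avg price
  Electronics: 1 records, 37 total quantity, 1015.54 avg price
  Furniture: 1 records, 75 total quantity, 124.28 avg price
  Media: 3 records, 95 total quantity, 1196.72 avg price
  Toys: 2 records, 64 total quantity, 707.68 avg price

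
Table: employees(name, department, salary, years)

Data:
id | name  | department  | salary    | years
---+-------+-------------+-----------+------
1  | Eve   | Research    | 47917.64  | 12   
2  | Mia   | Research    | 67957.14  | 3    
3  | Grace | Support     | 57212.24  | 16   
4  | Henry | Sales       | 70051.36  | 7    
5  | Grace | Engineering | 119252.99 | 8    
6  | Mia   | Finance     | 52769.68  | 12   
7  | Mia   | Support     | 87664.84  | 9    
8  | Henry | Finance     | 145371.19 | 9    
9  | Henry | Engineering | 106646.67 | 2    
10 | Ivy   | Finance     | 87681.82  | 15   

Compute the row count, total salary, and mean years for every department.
SELECT department,
       COUNT(*) as cnt,
       SUM(salary) as total_salary,
       AVG(years) as avg_years
FROM employees
GROUP BY department

Result:
  Engineering: 2 records, 225899.66 total salary, 5.00 avg years
  Finance: 3 records, 285822.69 total salary, 12.00 avg years
  Research: 2 records, 115874.78 total salary, 7.50 avg years
  Sales: 1 records, 70051.36 total salary, 7.00 avg years
  Support: 2 records, 144877.08 total salary, 12.50 avg years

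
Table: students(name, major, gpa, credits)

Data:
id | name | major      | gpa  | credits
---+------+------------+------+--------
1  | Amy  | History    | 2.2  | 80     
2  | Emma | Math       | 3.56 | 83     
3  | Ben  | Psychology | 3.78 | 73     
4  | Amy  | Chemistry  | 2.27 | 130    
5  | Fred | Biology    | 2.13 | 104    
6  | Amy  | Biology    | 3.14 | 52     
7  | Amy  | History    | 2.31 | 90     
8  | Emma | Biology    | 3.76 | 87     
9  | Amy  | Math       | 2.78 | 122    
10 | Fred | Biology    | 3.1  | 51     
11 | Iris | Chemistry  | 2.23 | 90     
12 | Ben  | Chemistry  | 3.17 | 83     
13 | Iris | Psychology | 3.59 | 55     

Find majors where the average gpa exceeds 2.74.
SELECT major, AVG(gpa)
FROM students
GROUP BY major
HAVING AVG(gpa) > 2.74

Result:
  Biology: avg=3.03
  Math: avg=3.17
  Psychology: avg=3.69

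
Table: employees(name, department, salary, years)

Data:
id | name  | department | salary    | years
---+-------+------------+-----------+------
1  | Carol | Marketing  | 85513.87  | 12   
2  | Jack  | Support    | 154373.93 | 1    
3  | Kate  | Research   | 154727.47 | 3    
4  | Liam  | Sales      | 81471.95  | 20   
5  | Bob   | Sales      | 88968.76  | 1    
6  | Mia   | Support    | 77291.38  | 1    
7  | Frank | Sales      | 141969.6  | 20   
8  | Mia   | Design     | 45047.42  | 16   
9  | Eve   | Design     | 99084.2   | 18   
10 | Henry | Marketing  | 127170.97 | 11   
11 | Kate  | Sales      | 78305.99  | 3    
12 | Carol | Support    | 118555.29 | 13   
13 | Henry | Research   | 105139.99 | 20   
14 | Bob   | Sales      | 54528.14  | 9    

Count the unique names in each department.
SELECT department, COUNT(DISTINCT name)
FROM employees
GROUP BY department

Result:
  Design: 2 distinct
  Marketing: 2 distinct
  Research: 2 distinct
  Sales: 4 distinct
  Support: 3 distinct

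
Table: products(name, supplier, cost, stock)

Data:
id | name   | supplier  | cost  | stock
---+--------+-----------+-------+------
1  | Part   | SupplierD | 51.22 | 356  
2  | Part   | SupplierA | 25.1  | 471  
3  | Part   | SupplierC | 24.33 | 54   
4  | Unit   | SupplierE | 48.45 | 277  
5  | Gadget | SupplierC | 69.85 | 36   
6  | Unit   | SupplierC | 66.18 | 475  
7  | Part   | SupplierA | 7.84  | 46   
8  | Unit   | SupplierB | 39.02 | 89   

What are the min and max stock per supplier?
SELECT supplier, MIN(stock), MAX(stock)
FROM products
GROUP BY supplier

Result:
  SupplierA: min=46, max=471
  SupplierB: min=89, max=89
  SupplierC: min=36, max=475
  SupplierD: min=356, max=356
  SupplierE: min=277, max=277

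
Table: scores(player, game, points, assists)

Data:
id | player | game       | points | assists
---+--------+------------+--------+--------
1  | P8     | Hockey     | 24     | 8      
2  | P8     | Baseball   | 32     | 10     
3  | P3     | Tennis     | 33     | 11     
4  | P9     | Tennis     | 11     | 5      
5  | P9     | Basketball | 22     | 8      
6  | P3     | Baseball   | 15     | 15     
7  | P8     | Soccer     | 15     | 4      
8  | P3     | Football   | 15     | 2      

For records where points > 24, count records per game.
SELECT game, COUNT(*)
FROM scores
WHERE points > 24
GROUP BY game

Note: WHERE filters rows before grouping.

Result:
  Baseball: 1
  Tennis: 1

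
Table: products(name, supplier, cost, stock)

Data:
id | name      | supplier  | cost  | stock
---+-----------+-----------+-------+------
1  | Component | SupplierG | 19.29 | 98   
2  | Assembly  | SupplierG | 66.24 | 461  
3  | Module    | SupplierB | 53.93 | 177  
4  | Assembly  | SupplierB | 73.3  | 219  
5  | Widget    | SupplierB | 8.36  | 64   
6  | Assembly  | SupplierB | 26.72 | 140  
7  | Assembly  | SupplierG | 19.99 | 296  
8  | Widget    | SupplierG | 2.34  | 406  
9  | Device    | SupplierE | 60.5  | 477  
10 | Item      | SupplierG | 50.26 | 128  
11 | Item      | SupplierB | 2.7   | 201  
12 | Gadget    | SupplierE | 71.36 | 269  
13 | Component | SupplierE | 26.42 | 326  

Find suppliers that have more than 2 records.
SELECT supplier, COUNT(*) as cnt
FROM products
GROUP BY supplier
HAVING COUNT(*) > 2

Result:
  SupplierB: 5
  SupplierE: 3
  SupplierG: 5

Note: HAVING filters groups after aggregation, WHERE filters rows before.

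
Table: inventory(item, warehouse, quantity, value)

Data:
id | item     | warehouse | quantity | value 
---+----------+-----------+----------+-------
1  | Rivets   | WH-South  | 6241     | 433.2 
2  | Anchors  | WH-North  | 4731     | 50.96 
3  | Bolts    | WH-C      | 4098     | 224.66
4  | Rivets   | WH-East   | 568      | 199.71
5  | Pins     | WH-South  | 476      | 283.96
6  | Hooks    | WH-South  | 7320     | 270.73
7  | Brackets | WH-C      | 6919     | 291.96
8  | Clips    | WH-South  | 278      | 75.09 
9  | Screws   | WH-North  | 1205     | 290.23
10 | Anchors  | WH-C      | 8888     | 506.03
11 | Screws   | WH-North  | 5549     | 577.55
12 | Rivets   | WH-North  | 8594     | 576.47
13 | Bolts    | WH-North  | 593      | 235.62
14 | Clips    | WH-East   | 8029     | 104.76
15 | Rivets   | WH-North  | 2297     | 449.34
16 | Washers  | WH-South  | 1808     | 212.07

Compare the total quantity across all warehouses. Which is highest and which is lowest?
SELECT warehouse, SUM(quantity)
FROM inventory
GROUP BY warehouse
ORDER BY SUM(quantity)

All groups:
  WH-East: 8597
  WH-South: 16123
  WH-C: 19905
  WH-North: 22969

Highest: WH-North (22969)
Lowest: WH-East (8597)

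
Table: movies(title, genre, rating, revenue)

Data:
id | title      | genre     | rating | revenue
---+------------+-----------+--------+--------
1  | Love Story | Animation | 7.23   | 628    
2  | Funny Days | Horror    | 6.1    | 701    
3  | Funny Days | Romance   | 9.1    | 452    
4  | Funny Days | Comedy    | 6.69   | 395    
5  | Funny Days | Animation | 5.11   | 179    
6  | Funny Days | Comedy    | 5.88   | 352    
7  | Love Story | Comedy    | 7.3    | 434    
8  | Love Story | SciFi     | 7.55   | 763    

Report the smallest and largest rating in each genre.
SELECT genre, MIN(rating), MAX(rating)
FROM movies
GROUP BY genre

Result:
  Animation: min=5.11, max=7.23
  Comedy: min=5.88, max=7.30
  Horror: min=6.10, max=6.10
  Romance: min=9.10, max=9.10
  SciFi: min=7.55, max=7.55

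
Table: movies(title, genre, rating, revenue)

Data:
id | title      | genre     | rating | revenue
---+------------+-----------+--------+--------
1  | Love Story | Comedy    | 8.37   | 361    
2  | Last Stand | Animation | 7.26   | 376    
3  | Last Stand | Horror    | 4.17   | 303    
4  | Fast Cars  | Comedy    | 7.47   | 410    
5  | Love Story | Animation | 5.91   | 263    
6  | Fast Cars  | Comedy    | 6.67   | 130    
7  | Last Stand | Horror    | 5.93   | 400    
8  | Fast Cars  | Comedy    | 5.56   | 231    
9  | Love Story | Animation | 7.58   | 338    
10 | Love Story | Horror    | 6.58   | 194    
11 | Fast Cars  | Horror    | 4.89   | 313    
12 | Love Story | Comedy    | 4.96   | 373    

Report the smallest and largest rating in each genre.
SELECT genre, MIN(rating), MAX(rating)
FROM movies
GROUP BY genre

Result:
  Animation: min=5.91, max=7.58
  Comedy: min=4.96, max=8.37
  Horror: min=4.17, max=6.58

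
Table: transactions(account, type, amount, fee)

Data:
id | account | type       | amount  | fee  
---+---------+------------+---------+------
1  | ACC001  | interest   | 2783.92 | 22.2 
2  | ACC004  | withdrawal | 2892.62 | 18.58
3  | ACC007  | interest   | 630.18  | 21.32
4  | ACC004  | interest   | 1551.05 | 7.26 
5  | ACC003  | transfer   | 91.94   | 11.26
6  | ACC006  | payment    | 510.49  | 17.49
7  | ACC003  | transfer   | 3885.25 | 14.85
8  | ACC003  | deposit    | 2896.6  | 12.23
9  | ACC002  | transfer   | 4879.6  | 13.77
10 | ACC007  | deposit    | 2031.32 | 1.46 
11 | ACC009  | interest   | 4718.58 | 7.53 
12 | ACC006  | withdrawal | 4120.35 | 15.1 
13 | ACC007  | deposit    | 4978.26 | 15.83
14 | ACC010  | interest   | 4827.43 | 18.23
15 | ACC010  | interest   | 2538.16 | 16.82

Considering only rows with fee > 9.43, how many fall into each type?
SELECT type, COUNT(*)
FROM transactions
WHERE fee > 9.43
GROUP BY type

Note: WHERE filters rows before grouping.

Result:
  deposit: 2
  interest: 4
  payment: 1
  transfer: 3
  withdrawal: 2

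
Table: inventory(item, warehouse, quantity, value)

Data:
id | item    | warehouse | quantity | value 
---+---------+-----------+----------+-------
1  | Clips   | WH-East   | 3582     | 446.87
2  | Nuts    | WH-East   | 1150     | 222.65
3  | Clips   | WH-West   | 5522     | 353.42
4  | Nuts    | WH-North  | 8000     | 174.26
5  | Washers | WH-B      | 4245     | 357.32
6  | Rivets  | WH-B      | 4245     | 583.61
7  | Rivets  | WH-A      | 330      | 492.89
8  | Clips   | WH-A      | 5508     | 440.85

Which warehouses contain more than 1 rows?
SELECT warehouse, COUNT(*) as cnt
FROM inventory
GROUP BY warehouse
HAVING COUNT(*) > 1

Result:
  WH-A: 2
  WH-B: 2
  WH-East: 2

Note: HAVING filters groups after aggregation, WHERE filters rows before.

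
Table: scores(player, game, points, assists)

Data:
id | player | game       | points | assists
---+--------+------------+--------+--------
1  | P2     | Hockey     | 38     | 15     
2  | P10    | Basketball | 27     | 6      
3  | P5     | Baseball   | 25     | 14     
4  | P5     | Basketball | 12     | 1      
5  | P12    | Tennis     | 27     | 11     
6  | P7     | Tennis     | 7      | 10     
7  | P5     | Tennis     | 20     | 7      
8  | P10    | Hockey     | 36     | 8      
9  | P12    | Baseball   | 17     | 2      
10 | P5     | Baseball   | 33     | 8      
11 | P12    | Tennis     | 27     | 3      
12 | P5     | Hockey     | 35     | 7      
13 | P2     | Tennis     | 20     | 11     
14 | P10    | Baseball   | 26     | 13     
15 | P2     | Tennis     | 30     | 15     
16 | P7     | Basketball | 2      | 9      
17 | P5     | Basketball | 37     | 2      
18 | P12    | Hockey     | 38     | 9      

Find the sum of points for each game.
SELECT game, SUM(points) as result
FROM scores
GROUP BY game

Result:
  Baseball: 101
  Basketball: 78
  Hockey: 147
  Tennis: 131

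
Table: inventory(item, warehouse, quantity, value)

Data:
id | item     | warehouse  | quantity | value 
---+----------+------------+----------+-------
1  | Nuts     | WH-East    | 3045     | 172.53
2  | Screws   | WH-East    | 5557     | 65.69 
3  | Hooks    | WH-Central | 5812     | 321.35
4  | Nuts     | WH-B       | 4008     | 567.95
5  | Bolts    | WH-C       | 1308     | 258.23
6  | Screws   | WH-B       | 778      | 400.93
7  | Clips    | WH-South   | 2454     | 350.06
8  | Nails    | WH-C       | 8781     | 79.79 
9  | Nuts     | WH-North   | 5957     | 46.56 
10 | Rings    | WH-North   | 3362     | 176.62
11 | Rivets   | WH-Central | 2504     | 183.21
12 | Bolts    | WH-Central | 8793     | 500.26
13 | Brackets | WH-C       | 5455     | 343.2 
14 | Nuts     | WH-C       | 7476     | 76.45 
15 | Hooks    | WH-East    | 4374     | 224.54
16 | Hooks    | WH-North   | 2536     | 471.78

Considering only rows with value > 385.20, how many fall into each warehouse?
SELECT warehouse, COUNT(*)
FROM inventory
WHERE value > 385.20
GROUP BY warehouse

Note: WHERE filters rows before grouping.

Result:
  WH-B: 2
  WH-Central: 1
  WH-North: 1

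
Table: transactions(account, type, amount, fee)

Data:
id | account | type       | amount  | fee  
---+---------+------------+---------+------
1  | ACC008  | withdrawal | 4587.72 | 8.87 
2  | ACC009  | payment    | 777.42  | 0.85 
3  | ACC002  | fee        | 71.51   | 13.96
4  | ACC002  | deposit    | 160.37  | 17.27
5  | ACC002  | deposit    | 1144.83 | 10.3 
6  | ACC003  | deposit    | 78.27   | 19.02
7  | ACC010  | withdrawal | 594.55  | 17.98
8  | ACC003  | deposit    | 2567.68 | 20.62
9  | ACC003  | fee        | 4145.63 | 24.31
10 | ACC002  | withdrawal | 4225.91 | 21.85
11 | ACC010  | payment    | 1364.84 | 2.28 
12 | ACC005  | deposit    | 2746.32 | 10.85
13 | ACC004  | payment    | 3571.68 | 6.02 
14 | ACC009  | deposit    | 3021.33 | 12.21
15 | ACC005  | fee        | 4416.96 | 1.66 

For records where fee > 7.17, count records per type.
SELECT type, COUNT(*)
FROM transactions
WHERE fee > 7.17
GROUP BY type

Note: WHERE filters rows before grouping.

Result:
  deposit: 6
  fee: 2
  withdrawal: 3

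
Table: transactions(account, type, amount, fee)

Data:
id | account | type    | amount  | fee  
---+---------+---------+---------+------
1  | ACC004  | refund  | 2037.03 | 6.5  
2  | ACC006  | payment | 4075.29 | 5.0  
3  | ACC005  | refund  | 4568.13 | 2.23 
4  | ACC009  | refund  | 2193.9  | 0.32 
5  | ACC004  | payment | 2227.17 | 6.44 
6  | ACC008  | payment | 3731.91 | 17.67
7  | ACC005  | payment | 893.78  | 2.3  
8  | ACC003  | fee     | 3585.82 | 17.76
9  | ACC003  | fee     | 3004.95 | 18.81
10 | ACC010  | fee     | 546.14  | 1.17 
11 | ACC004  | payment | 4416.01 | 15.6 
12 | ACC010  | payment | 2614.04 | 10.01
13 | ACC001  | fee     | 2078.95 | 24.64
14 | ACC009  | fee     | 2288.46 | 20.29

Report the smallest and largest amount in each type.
SELECT type, MIN(amount), MAX(amount)
FROM transactions
GROUP BY type

Result:
  fee: min=546.14, max=3585.82
  payment: min=893.78, max=4416.01
  refund: min=2037.03, max=4568.13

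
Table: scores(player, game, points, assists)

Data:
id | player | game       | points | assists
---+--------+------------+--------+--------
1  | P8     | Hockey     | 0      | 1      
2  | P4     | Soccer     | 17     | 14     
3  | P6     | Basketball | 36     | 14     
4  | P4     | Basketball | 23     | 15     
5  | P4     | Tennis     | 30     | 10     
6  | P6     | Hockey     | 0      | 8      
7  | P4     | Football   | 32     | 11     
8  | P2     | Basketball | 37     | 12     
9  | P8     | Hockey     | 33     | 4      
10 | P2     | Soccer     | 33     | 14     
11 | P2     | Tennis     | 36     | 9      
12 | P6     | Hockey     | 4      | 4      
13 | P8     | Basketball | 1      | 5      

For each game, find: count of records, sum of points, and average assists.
SELECT game,
       COUNT(*) as cnt,
       SUM(points) as total_points,
       AVG(assists) as avg_assists
FROM scores
GROUP BY game

Result:
  Basketball: 4 records, 97 total points, 11.50 avg assists
  Football: 1 records, 32 total points, 11.00 avg assists
  Hockey: 4 records, 37 total points, 4.25 avg assists
  Soccer: 2 records, 50 total points, 14.00 avg assists
  Tennis: 2 records, 66 total points, 9.50 avg assists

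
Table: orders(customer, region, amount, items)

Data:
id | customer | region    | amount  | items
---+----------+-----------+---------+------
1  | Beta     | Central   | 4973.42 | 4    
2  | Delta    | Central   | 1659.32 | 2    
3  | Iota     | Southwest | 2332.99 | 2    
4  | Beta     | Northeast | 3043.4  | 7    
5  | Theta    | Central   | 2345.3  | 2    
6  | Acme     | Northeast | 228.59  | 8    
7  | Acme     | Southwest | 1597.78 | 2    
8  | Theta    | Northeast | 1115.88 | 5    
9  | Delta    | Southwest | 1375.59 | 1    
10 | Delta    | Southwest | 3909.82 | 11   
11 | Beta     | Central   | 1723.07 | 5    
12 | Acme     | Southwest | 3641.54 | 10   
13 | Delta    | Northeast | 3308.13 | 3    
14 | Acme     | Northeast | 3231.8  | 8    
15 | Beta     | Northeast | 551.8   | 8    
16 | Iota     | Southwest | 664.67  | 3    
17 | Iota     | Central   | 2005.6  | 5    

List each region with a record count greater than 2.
SELECT region, COUNT(*) as cnt
FROM orders
GROUP BY region
HAVING COUNT(*) > 2

Result:
  Central: 5
  Northeast: 6
  Southwest: 6

Note: HAVING filters groups after aggregation, WHERE filters rows before.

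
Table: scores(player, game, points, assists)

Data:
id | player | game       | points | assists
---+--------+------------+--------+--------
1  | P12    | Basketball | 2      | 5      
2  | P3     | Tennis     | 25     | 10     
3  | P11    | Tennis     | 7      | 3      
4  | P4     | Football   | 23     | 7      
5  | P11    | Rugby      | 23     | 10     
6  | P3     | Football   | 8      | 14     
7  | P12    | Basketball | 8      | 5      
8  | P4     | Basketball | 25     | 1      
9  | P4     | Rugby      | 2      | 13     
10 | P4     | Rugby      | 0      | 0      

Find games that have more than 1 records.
SELECT game, COUNT(*) as cnt
FROM scores
GROUP BY game
HAVING COUNT(*) > 1

Result:
  Basketball: 3
  Football: 2
  Rugby: 3
  Tennis: 2

Note: HAVING filters groups after aggregation, WHERE filters rows before.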